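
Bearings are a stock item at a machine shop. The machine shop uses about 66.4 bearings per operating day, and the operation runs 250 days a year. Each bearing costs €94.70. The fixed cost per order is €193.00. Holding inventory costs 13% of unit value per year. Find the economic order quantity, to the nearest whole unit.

Q* ≈ 721 bearings

Annual demand D = 66.4 × 250 = 16,600.
Holding cost H = 0.13 × €94.70 = €12.3110 per unit per year.
EOQ = √(2DS / H) = √(2 × 16,600 × 193 / 12.311).
= √(6,407,600 / 12.311) = √520,477.6216 ≈ 721.441.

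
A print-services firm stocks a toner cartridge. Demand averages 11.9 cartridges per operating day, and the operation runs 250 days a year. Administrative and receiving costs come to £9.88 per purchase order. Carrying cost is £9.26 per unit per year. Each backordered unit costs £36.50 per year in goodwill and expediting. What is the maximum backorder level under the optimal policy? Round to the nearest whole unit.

Annual demand D = 11.9 × 250 = 2,975.
With planned backorders, Q* = √(2DS/H) · √((H+B)/B).
√(2DS/H) = √(2 × 2,975 × 9.88 / 9.26) = 79.677.
√((H+B)/B) = √((9.26+36.5)/36.5) = 1.1197.
Q* ≈ 89.213.
S* = Q* · H/(H+B) = 89.213 × 9.26/45.76 ≈ 18.053.

S* ≈ 18 cartridges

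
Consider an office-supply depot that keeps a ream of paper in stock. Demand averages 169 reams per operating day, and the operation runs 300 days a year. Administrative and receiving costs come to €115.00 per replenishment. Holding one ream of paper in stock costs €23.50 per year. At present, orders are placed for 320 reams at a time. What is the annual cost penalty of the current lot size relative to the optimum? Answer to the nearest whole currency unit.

Extra cost ≈ €5,426 per year

Annual demand D = 169 × 300 = 50,700.
EOQ = √(2DS/H) = √(2 × 50,700 × 115 / 23.5) ≈ 704.42.
Cost at Q* = (D/Q*)S + (Q*/2)H = √(2DSH) ≈ €16,553.96.
Cost at Q = 320: (50,700/320)×115 + (320/2)×23.5 = €18,220.31 + €3,760.00 = €21,980.31.
Excess = €21,980.31 − €16,553.96 = €5,426.36.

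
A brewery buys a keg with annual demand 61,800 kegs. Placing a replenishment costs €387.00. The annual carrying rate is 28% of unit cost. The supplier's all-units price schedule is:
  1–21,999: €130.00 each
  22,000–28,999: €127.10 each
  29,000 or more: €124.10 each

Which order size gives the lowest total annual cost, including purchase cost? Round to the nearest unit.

Q* ≈ 1,146 kegs

Holding cost per unit per year at price C is H = 0.28·C.
Candidates are each tier's EOQ (if it falls in that tier) and each price-break quantity.
EOQ at €130.00 = 1146.3 (feasible in tier 1): TC = 61,800×€130.00 + (61,800/1146.3)×387 + (1146.3/2)×0.28×€130.00 = €8,075,726.83.
EOQ at €127.10 = 1159.3 < 22000, so use break Q=22000: TC = 61,800×€127.10 + (61,800/22000.0)×387 + (22000.0/2)×0.28×€127.10 = €8,247,335.12.
EOQ at €124.10 = 1173.3 < 29000, so use break Q=29000: TC = 61,800×€124.10 + (61,800/29000.0)×387 + (29000.0/2)×0.28×€124.10 = €8,174,050.71.
Lowest total cost is €8,075,726.83 at Q = 1146.3.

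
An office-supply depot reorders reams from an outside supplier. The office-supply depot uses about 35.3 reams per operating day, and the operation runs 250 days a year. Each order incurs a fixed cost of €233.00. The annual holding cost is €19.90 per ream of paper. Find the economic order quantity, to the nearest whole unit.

Annual demand D = 35.3 × 250 = 8,825.
EOQ = √(2DS / H) = √(2 × 8,825 × 233 / 19.9).
= √(4,112,450 / 19.9) = √206,655.7789 ≈ 454.594.

Q* ≈ 455 reams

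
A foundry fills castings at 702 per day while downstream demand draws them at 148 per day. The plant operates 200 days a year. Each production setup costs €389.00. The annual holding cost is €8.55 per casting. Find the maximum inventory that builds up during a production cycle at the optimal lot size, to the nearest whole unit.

I_max ≈ 1,458 castings

Annual demand D = 148 × 200 = 29,600.
Production build-up factor (1 − d/p) = 1 − 148/702 = 0.7892.
Q* = √(2DS / (H(1 − d/p))) = √(2 × 29,600 × 389 / (8.55 × 0.7892)).
= √(23,028,800 / 6.7474) ≈ 1847.423.
Maximum inventory = Q*(1 − d/p) = 1847.423 × 0.7892 ≈ 1457.938.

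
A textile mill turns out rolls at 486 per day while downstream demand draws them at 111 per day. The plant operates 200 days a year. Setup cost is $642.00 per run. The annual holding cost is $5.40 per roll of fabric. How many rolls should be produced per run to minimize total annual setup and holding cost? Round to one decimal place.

Q* ≈ 2,615.6 rolls

Annual demand D = 111 × 200 = 22,200.
Production build-up factor (1 − d/p) = 1 − 111/486 = 0.7716.
Q* = √(2DS / (H(1 − d/p))) = √(2 × 22,200 × 642 / (5.4 × 0.7716)).
= √(28,504,800 / 4.1667) ≈ 2615.560.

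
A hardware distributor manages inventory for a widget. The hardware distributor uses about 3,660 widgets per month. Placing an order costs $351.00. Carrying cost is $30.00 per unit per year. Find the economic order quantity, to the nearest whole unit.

Annual demand D = 3,660 × 12 = 43,920.
EOQ = √(2DS / H) = √(2 × 43,920 × 351 / 30).
= √(30,831,840 / 30) = √1,027,728 ≈ 1013.769.

Q* ≈ 1,014 widgets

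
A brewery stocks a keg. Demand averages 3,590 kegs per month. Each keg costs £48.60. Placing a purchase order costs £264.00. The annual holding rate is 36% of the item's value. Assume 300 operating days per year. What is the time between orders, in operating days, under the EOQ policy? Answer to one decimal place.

T ≈ 7.9 days

Annual demand D = 3,590 × 12 = 43,080.
Holding cost H = 0.36 × £48.60 = £17.4960 per unit per year.
EOQ = √(2DS/H) = √(2 × 43,080 × 264 / 17.496) ≈ 1140.21.
Cycle time = Q*/D × 300 = 1140.21 / 43,080 × 300 ≈ 7.940 days.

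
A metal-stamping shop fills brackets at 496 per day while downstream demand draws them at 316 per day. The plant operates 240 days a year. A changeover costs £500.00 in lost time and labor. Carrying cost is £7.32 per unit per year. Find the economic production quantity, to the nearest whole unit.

Annual demand D = 316 × 240 = 75,840.
Production build-up factor (1 − d/p) = 1 − 316/496 = 0.3629.
Q* = √(2DS / (H(1 − d/p))) = √(2 × 75,840 × 500 / (7.32 × 0.3629)).
= √(75,840,000 / 2.6565) ≈ 5343.160.

Q* ≈ 5,343 brackets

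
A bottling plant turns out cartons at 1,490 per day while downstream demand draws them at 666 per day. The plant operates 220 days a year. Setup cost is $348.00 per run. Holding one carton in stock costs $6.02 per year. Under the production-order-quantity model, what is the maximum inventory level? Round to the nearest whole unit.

I_max ≈ 3,061 cartons

Annual demand D = 666 × 220 = 146,520.
Production build-up factor (1 − d/p) = 1 − 666/1,490 = 0.5530.
Q* = √(2DS / (H(1 − d/p))) = √(2 × 146,520 × 348 / (6.02 × 0.5530)).
= √(101,977,920 / 3.3292) ≈ 5534.576.
Maximum inventory = Q*(1 − d/p) = 5534.576 × 0.5530 ≈ 3060.732.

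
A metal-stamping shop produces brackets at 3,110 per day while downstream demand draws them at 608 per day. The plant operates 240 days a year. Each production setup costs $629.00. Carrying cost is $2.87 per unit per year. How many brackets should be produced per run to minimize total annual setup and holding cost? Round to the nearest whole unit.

Q* ≈ 8,916 brackets

Annual demand D = 608 × 240 = 145,920.
Production build-up factor (1 − d/p) = 1 − 608/3,110 = 0.8045.
Q* = √(2DS / (H(1 − d/p))) = √(2 × 145,920 × 629 / (2.87 × 0.8045)).
= √(183,567,360 / 2.3089) ≈ 8916.478.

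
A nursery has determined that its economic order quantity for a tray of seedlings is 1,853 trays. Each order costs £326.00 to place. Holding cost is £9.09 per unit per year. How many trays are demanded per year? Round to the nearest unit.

Invert the EOQ relation Q*² = 2DS/H.
From Q* = √(2DS/H): D = Q*²H / (2S) = 1,853² × 9.09 / (2 × 326) = 47870.408.

D ≈ 47,870 trays per year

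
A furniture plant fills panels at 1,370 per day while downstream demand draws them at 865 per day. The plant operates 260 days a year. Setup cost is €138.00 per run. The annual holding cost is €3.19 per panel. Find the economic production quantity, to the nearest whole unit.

Annual demand D = 865 × 260 = 224,900.
Production build-up factor (1 − d/p) = 1 − 865/1,370 = 0.3686.
Q* = √(2DS / (H(1 − d/p))) = √(2 × 224,900 × 138 / (3.19 × 0.3686)).
= √(62,072,400 / 1.1759) ≈ 7265.550.

Q* ≈ 7,266 panels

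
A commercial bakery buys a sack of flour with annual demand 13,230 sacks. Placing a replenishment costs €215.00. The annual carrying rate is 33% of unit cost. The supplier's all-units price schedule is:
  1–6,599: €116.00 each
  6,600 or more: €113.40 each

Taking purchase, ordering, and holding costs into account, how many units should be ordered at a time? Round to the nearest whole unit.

Holding cost per unit per year at price C is H = 0.33·C.
Candidates are each tier's EOQ (if it falls in that tier) and each price-break quantity.
EOQ at €116.00 = 385.5 (feasible in tier 1): TC = 13,230×€116.00 + (13,230/385.5)×215 + (385.5/2)×0.33×€116.00 = €1,549,437.07.
EOQ at €113.40 = 389.9 < 6600, so use break Q=6600: TC = 13,230×€113.40 + (13,230/6600.0)×215 + (6600.0/2)×0.33×€113.40 = €1,624,205.58.
Lowest total cost is €1,549,437.07 at Q = 385.5.

Q* ≈ 386 sacks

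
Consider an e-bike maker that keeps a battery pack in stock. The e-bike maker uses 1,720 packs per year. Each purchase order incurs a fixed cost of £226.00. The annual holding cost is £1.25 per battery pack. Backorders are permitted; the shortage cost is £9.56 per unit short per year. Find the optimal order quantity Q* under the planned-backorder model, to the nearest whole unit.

With planned backorders, Q* = √(2DS/H) · √((H+B)/B).
√(2DS/H) = √(2 × 1,720 × 226 / 1.25) = 788.639.
√((H+B)/B) = √((1.25+9.56)/9.56) = 1.0634.
Q* ≈ 838.614.

Q* ≈ 839 packs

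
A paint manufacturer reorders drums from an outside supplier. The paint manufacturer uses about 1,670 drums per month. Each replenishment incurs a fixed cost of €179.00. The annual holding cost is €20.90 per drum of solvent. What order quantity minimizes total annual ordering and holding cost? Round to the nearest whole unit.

Annual demand D = 1,670 × 12 = 20,040.
EOQ = √(2DS / H) = √(2 × 20,040 × 179 / 20.9).
= √(7,174,320 / 20.9) = √343,268.8995 ≈ 585.892.

Q* ≈ 586 drums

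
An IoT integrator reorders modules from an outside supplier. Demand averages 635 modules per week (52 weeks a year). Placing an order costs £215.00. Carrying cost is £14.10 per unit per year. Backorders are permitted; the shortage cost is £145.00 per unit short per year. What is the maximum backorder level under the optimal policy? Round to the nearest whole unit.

S* ≈ 93 modules

Annual demand D = 635 × 52 = 33,020.
With planned backorders, Q* = √(2DS/H) · √((H+B)/B).
√(2DS/H) = √(2 × 33,020 × 215 / 14.1) = 1003.490.
√((H+B)/B) = √((14.1+145)/145) = 1.0475.
Q* ≈ 1051.149.
S* = Q* · H/(H+B) = 1051.149 × 14.1/159.1 ≈ 93.157.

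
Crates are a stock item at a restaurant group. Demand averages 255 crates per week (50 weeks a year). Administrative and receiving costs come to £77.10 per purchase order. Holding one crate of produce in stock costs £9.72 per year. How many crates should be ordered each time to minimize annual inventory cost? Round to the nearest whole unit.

Annual demand D = 255 × 50 = 12,750.
EOQ = √(2DS / H) = √(2 × 12,750 × 77.1 / 9.72).
= √(1,966,050 / 9.72) = √202,268.5185 ≈ 449.743.

Q* ≈ 450 crates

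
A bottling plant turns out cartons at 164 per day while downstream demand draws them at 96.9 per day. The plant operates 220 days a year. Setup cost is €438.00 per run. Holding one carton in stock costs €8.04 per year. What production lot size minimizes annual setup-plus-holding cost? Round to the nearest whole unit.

Annual demand D = 96.9 × 220 = 21,318.
Production build-up factor (1 − d/p) = 1 − 96.9/164 = 0.4091.
Q* = √(2DS / (H(1 − d/p))) = √(2 × 21,318 × 438 / (8.04 × 0.4091)).
= √(18,674,568 / 3.2895) ≈ 2382.637.

Q* ≈ 2,383 cartons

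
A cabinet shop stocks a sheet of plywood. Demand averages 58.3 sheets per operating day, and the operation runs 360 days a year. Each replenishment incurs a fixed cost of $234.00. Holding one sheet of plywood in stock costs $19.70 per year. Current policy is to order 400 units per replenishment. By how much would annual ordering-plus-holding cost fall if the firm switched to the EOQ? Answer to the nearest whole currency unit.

Annual demand D = 58.3 × 360 = 20,988.
EOQ = √(2DS/H) = √(2 × 20,988 × 234 / 19.7) ≈ 706.11.
Cost at Q* = (D/Q*)S + (Q*/2)H = √(2DSH) ≈ $13,910.46.
Cost at Q = 400: (20,988/400)×234 + (400/2)×19.7 = $12,277.98 + $3,940.00 = $16,217.98.
Excess = $16,217.98 − $13,910.46 = $2,307.52.

Extra cost ≈ $2,308 per year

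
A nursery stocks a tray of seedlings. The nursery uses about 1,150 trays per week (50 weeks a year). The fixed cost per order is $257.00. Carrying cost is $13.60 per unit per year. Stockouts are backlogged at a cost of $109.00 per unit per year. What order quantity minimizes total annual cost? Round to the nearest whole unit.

Annual demand D = 1,150 × 50 = 57,500.
With planned backorders, Q* = √(2DS/H) · √((H+B)/B).
√(2DS/H) = √(2 × 57,500 × 257 / 13.6) = 1474.165.
√((H+B)/B) = √((13.6+109)/109) = 1.0606.
Q* ≈ 1563.428.

Q* ≈ 1,563 trays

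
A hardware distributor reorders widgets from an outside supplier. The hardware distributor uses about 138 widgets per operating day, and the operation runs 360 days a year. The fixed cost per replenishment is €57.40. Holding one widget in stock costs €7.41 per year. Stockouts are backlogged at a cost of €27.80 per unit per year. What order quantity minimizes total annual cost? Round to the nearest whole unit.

Q* ≈ 987 widgets

Annual demand D = 138 × 360 = 49,680.
With planned backorders, Q* = √(2DS/H) · √((H+B)/B).
√(2DS/H) = √(2 × 49,680 × 57.4 / 7.41) = 877.309.
√((H+B)/B) = √((7.41+27.8)/27.8) = 1.1254.
Q* ≈ 987.332.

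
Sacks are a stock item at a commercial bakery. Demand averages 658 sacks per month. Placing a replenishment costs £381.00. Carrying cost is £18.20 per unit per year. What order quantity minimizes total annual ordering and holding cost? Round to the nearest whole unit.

Annual demand D = 658 × 12 = 7,896.
EOQ = √(2DS / H) = √(2 × 7,896 × 381 / 18.2).
= √(6,016,752 / 18.2) = √330,590.7692 ≈ 574.970.

Q* ≈ 575 sacks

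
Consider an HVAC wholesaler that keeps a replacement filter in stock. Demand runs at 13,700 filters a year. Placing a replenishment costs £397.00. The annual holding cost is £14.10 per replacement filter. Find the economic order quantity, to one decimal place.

EOQ = √(2DS / H) = √(2 × 13,700 × 397 / 14.1).
= √(10,877,800 / 14.1) = √771,475.1773 ≈ 878.337.

Q* ≈ 878.3 filters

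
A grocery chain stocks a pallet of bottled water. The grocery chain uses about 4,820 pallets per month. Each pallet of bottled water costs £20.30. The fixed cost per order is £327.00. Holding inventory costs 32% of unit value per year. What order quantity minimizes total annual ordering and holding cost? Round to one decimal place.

Annual demand D = 4,820 × 12 = 57,840.
Holding cost H = 0.32 × £20.30 = £6.4960 per unit per year.
EOQ = √(2DS / H) = √(2 × 57,840 × 327 / 6.496).
= √(37,827,360 / 6.496) = √5,823,177.3399 ≈ 2413.126.

Q* ≈ 2,413.1 pallets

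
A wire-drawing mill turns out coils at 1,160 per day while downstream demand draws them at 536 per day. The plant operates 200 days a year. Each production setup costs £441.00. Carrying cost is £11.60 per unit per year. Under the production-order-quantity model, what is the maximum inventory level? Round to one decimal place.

Annual demand D = 536 × 200 = 107,200.
Production build-up factor (1 − d/p) = 1 − 536/1,160 = 0.5379.
Q* = √(2DS / (H(1 − d/p))) = √(2 × 107,200 × 441 / (11.6 × 0.5379)).
= √(94,550,400 / 6.24) ≈ 3892.597.
Maximum inventory = Q*(1 − d/p) = 3892.597 × 0.5379 ≈ 2093.948.

I_max ≈ 2,093.9 coils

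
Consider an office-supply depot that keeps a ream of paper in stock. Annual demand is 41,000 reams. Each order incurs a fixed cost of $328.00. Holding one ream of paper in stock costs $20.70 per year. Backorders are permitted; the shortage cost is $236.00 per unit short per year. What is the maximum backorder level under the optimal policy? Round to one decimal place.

S* ≈ 95.9 reams

With planned backorders, Q* = √(2DS/H) · √((H+B)/B).
√(2DS/H) = √(2 × 41,000 × 328 / 20.7) = 1139.879.
√((H+B)/B) = √((20.7+236)/236) = 1.0429.
Q* ≈ 1188.819.
S* = Q* · H/(H+B) = 1188.819 × 20.7/256.7 ≈ 95.865.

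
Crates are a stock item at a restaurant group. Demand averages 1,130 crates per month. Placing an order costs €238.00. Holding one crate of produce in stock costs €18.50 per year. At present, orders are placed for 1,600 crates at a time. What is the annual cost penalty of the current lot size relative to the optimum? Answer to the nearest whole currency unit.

Extra cost ≈ €5,890 per year

Annual demand D = 1,130 × 12 = 13,560.
EOQ = √(2DS/H) = √(2 × 13,560 × 238 / 18.5) ≈ 590.67.
Cost at Q* = (D/Q*)S + (Q*/2)H = √(2DSH) ≈ €10,927.46.
Cost at Q = 1,600: (13,560/1,600)×238 + (1,600/2)×18.5 = €2,017.05 + €14,800.00 = €16,817.05.
Excess = €16,817.05 − €10,927.46 = €5,889.59.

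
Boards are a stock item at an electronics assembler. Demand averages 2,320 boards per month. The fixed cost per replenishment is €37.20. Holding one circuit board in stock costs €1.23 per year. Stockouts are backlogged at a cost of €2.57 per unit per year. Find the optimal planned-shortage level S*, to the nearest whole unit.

S* ≈ 511 boards

Annual demand D = 2,320 × 12 = 27,840.
With planned backorders, Q* = √(2DS/H) · √((H+B)/B).
√(2DS/H) = √(2 × 27,840 × 37.2 / 1.23) = 1297.683.
√((H+B)/B) = √((1.23+2.57)/2.57) = 1.2160.
Q* ≈ 1577.952.
S* = Q* · H/(H+B) = 1577.952 × 1.23/3.8 ≈ 510.758.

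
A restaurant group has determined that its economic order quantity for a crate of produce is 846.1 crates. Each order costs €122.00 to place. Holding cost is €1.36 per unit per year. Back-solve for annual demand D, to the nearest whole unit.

D ≈ 3,990 crates per year

The basic EOQ model gives Q* = √(2DS/H); rearrange for the unknown.
From Q* = √(2DS/H): D = Q*²H / (2S) = 846.1² × 1.36 / (2 × 122) = 3990.180.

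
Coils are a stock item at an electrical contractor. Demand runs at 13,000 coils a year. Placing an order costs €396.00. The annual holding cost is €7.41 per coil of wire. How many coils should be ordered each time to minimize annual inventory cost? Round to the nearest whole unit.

EOQ = √(2DS / H) = √(2 × 13,000 × 396 / 7.41).
= √(10,296,000 / 7.41) = √1,389,473.6842 ≈ 1178.759.

Q* ≈ 1,179 coils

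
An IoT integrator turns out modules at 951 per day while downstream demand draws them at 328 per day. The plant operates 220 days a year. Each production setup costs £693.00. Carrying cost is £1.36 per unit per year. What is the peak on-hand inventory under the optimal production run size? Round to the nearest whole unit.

I_max ≈ 6,941 modules

Annual demand D = 328 × 220 = 72,160.
Production build-up factor (1 − d/p) = 1 − 328/951 = 0.6551.
Q* = √(2DS / (H(1 − d/p))) = √(2 × 72,160 × 693 / (1.36 × 0.6551)).
= √(100,013,760 / 0.8909) ≈ 10595.139.
Maximum inventory = Q*(1 − d/p) = 10595.139 × 0.6551 ≈ 6940.874.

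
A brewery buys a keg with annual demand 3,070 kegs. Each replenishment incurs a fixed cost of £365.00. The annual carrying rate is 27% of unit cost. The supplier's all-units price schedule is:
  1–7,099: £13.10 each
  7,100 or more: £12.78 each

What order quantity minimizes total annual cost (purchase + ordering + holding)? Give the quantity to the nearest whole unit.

Holding cost per unit per year at price C is H = 0.27·C.
Candidates are each tier's EOQ (if it falls in that tier) and each price-break quantity.
EOQ at £13.10 = 796.0 (feasible in tier 1): TC = 3,070×£13.10 + (3,070/796.0)×365 + (796.0/2)×0.27×£13.10 = £43,032.45.
EOQ at £12.78 = 805.9 < 7100, so use break Q=7100: TC = 3,070×£12.78 + (3,070/7100.0)×365 + (7100.0/2)×0.27×£12.78 = £51,642.05.
Lowest total cost is £43,032.45 at Q = 796.0.

Q* ≈ 796 kegs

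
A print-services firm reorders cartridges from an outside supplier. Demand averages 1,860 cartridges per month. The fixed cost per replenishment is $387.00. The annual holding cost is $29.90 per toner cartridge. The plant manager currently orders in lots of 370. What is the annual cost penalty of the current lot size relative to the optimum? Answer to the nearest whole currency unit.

Extra cost ≈ $6,149 per year

Annual demand D = 1,860 × 12 = 22,320.
EOQ = √(2DS/H) = √(2 × 22,320 × 387 / 29.9) ≈ 760.12.
Cost at Q* = (D/Q*)S + (Q*/2)H = √(2DSH) ≈ $22,727.58.
Cost at Q = 370: (22,320/370)×387 + (370/2)×29.9 = $23,345.51 + $5,531.50 = $28,877.01.
Excess = $28,877.01 − $22,727.58 = $6,149.43.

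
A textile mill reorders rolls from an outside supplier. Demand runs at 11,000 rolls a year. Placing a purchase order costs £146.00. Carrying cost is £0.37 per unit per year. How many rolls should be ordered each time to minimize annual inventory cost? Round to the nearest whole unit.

EOQ = √(2DS / H) = √(2 × 11,000 × 146 / 0.37).
= √(3,212,000 / 0.37) = √8,681,081.0811 ≈ 2946.367.

Q* ≈ 2,946 rolls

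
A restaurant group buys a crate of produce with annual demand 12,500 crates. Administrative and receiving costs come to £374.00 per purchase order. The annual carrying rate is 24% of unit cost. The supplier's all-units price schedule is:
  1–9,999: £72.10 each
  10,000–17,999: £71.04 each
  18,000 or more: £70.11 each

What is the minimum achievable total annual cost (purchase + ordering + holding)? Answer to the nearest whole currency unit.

TC* ≈ £913,970

Holding cost per unit per year at price C is H = 0.24·C.
Candidates are each tier's EOQ (if it falls in that tier) and each price-break quantity.
EOQ at £72.10 = 735.1 (feasible in tier 1): TC = 12,500×£72.10 + (12,500/735.1)×374 + (735.1/2)×0.24×£72.10 = £913,969.76.
EOQ at £71.04 = 740.5 < 10000, so use break Q=10000: TC = 12,500×£71.04 + (12,500/10000.0)×374 + (10000.0/2)×0.24×£71.04 = £973,715.50.
EOQ at £70.11 = 745.4 < 18000, so use break Q=18000: TC = 12,500×£70.11 + (12,500/18000.0)×374 + (18000.0/2)×0.24×£70.11 = £1,028,072.32.
Lowest total cost among the candidates is at Q = 735.1.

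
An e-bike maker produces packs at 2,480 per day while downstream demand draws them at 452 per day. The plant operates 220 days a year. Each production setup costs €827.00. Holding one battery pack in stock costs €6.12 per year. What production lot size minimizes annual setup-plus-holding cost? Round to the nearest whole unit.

Annual demand D = 452 × 220 = 99,440.
Production build-up factor (1 − d/p) = 1 − 452/2,480 = 0.8177.
Q* = √(2DS / (H(1 − d/p))) = √(2 × 99,440 × 827 / (6.12 × 0.8177)).
= √(164,473,760 / 5.0046) ≈ 5732.769.

Q* ≈ 5,733 packs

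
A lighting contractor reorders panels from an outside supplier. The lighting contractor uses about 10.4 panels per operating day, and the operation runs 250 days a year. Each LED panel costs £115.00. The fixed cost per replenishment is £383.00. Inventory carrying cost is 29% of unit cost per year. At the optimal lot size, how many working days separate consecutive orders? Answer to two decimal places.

Annual demand D = 10.4 × 250 = 2,600.
Holding cost H = 0.29 × £115.00 = £33.3500 per unit per year.
The optimal lot size = √(2DS/H) = √(2 × 2,600 × 383 / 33.35) ≈ 244.37.
Cycle time = Q*/D × 250 = 244.37 / 2,600 × 250 ≈ 23.497 days.

T ≈ 23.50 days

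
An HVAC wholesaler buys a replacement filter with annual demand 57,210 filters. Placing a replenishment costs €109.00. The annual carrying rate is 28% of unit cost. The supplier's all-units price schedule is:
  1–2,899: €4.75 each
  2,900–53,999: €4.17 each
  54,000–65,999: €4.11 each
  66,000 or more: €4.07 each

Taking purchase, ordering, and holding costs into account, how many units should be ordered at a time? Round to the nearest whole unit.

Q* ≈ 3,268 filters

Holding cost per unit per year at price C is H = 0.28·C.
For each price level, check whether its EOQ is feasible; otherwise the best quantity at that price is the breakpoint.
Tier 1 (€4.75): EOQ = 3062.2 exceeds tier's upper bound 2899, so this tier is dominated.
EOQ at €4.17 = 3268.3 (feasible in tier 2): TC = 57,210×€4.17 + (57,210/3268.3)×109 + (3268.3/2)×0.28×€4.17 = €242,381.73.
EOQ at €4.11 = 3292.0 < 54000, so use break Q=54000: TC = 57,210×€4.11 + (57,210/54000.0)×109 + (54000.0/2)×0.28×€4.11 = €266,320.18.
EOQ at €4.07 = 3308.2 < 66000, so use break Q=66000: TC = 57,210×€4.07 + (57,210/66000.0)×109 + (66000.0/2)×0.28×€4.07 = €270,545.98.
Lowest total cost is €242,381.73 at Q = 3268.3.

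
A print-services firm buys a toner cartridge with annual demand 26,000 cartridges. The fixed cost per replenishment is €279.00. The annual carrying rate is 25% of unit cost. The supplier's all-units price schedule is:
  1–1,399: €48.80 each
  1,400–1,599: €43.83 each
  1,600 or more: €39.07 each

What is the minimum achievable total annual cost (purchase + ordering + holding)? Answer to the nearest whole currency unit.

TC* ≈ €1,028,168

Holding cost per unit per year at price C is H = 0.25·C.
For each price level, check whether its EOQ is feasible; otherwise the best quantity at that price is the breakpoint.
EOQ at €48.80 = 1090.5 (feasible in tier 1): TC = 26,000×€48.80 + (26,000/1090.5)×279 + (1090.5/2)×0.25×€48.80 = €1,282,104.04.
EOQ at €43.83 = 1150.7 < 1400, so use break Q=1400: TC = 26,000×€43.83 + (26,000/1400.0)×279 + (1400.0/2)×0.25×€43.83 = €1,152,431.68.
EOQ at €39.07 = 1218.7 < 1600, so use break Q=1600: TC = 26,000×€39.07 + (26,000/1600.0)×279 + (1600.0/2)×0.25×€39.07 = €1,028,167.75.
Lowest total cost among the candidates is at Q = 1600.0.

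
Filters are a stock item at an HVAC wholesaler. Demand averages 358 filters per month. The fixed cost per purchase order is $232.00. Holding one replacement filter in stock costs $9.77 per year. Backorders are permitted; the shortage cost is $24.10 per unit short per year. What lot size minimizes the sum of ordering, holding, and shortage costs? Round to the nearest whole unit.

Q* ≈ 535 filters

Annual demand D = 358 × 12 = 4,296.
With planned backorders, Q* = √(2DS/H) · √((H+B)/B).
√(2DS/H) = √(2 × 4,296 × 232 / 9.77) = 451.694.
√((H+B)/B) = √((9.77+24.1)/24.1) = 1.1855.
Q* ≈ 535.480.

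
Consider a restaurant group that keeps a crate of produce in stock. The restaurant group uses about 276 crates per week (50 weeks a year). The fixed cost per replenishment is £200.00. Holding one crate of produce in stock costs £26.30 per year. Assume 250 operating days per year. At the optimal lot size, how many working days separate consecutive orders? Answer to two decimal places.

T ≈ 8.30 days

Annual demand D = 276 × 50 = 13,800.
The optimal lot size = √(2DS/H) = √(2 × 13,800 × 200 / 26.3) ≈ 458.13.
Cycle time = Q*/D × 250 = 458.13 / 13,800 × 250 ≈ 8.300 days.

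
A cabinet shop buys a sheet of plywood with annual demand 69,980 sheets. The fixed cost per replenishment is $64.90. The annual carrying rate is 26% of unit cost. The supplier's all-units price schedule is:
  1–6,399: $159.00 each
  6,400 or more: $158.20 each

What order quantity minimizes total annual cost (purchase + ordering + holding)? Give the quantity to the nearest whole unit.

Holding cost per unit per year at price C is H = 0.26·C.
Candidates are each tier's EOQ (if it falls in that tier) and each price-break quantity.
EOQ at $159.00 = 468.7 (feasible in tier 1): TC = 69,980×$159.00 + (69,980/468.7)×64.9 + (468.7/2)×0.26×$159.00 = $11,146,198.03.
EOQ at $158.20 = 469.9 < 6400, so use break Q=6400: TC = 69,980×$158.20 + (69,980/6400.0)×64.9 + (6400.0/2)×0.26×$158.20 = $11,203,168.04.
Lowest total cost is $11,146,198.03 at Q = 468.7.

Q* ≈ 469 sheets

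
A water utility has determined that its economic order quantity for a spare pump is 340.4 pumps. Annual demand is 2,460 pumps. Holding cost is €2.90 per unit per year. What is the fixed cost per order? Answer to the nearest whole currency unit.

S ≈ €68

Squaring Q* = √(2DS/H) gives Q*² = 2DS/H.
From Q* = √(2DS/H): S = Q*²H / (2D) = 340.4² × 2.9 / (2 × 2,460) = 68.2986.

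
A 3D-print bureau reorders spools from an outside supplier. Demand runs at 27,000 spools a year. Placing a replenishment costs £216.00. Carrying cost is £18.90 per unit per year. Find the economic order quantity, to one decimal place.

Q* ≈ 785.6 spools

EOQ = √(2DS / H) = √(2 × 27,000 × 216 / 18.9).
= √(11,664,000 / 18.9) = √617,142.8571 ≈ 785.584.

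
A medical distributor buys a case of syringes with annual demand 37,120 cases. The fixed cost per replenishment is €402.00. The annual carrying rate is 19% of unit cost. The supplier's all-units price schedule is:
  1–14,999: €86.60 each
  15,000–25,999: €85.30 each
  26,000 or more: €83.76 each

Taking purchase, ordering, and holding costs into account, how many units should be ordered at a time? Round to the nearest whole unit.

Holding cost per unit per year at price C is H = 0.19·C.
For each price level, check whether its EOQ is feasible; otherwise the best quantity at that price is the breakpoint.
EOQ at €86.60 = 1346.8 (feasible in tier 1): TC = 37,120×€86.60 + (37,120/1346.8)×402 + (1346.8/2)×0.19×€86.60 = €3,236,751.90.
EOQ at €85.30 = 1357.0 < 15000, so use break Q=15000: TC = 37,120×€85.30 + (37,120/15000.0)×402 + (15000.0/2)×0.19×€85.30 = €3,288,883.32.
EOQ at €83.76 = 1369.4 < 26000, so use break Q=26000: TC = 37,120×€83.76 + (37,120/26000.0)×402 + (26000.0/2)×0.19×€83.76 = €3,316,632.33.
Lowest total cost is €3,236,751.90 at Q = 1346.8.

Q* ≈ 1,347 cases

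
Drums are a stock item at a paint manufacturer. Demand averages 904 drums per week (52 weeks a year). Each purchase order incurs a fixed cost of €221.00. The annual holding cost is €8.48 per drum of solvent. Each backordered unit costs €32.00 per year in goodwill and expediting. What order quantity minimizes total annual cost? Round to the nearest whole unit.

Q* ≈ 1,761 drums

Annual demand D = 904 × 52 = 47,008.
With planned backorders, Q* = √(2DS/H) · √((H+B)/B).
√(2DS/H) = √(2 × 47,008 × 221 / 8.48) = 1565.305.
√((H+B)/B) = √((8.48+32)/32) = 1.1247.
Q* ≈ 1760.534.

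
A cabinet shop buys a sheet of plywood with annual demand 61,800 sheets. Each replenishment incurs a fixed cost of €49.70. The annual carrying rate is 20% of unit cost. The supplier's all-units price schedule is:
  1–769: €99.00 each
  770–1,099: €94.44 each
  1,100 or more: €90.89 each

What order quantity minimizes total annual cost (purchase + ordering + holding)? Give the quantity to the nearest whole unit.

Holding cost per unit per year at price C is H = 0.20·C.
For each price level, check whether its EOQ is feasible; otherwise the best quantity at that price is the breakpoint.
EOQ at €99.00 = 557.0 (feasible in tier 1): TC = 61,800×€99.00 + (61,800/557.0)×49.7 + (557.0/2)×0.20×€99.00 = €6,129,228.59.
EOQ at €94.44 = 570.3 < 770, so use break Q=770: TC = 61,800×€94.44 + (61,800/770.0)×49.7 + (770.0/2)×0.20×€94.44 = €5,847,652.79.
EOQ at €90.89 = 581.3 < 1100, so use break Q=1100: TC = 61,800×€90.89 + (61,800/1100.0)×49.7 + (1100.0/2)×0.20×€90.89 = €5,629,792.14.
Lowest total cost is €5,629,792.14 at Q = 1100.0.

Q* ≈ 1,100 sheets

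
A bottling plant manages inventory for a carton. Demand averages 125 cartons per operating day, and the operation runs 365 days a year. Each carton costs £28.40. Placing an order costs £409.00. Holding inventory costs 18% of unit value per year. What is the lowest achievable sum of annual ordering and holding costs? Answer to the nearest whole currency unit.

Annual demand D = 125 × 365 = 45,625.
Holding cost H = 0.18 × £28.40 = £5.1120 per unit per year.
The optimal lot size = √(2DS/H) = √(2 × 45,625 × 409 / 5.112) ≈ 2701.98.
At Q*, ordering cost (D/Q*)S equals holding cost (Q*/2)H, each = √(DSH/2).
Minimum total = √(2DSH) = √(2 × 45,625 × 409 × 5.112) ≈ 13812.539.

TC* ≈ £13,813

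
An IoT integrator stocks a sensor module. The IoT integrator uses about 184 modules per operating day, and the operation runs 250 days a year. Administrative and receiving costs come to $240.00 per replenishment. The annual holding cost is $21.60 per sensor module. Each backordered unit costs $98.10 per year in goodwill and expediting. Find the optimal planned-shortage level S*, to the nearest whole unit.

Annual demand D = 184 × 250 = 46,000.
With planned backorders, Q* = √(2DS/H) · √((H+B)/B).
√(2DS/H) = √(2 × 46,000 × 240 / 21.6) = 1011.050.
√((H+B)/B) = √((21.6+98.1)/98.1) = 1.1046.
Q* ≈ 1116.825.
S* = Q* · H/(H+B) = 1116.825 × 21.6/119.7 ≈ 201.532.

S* ≈ 202 modules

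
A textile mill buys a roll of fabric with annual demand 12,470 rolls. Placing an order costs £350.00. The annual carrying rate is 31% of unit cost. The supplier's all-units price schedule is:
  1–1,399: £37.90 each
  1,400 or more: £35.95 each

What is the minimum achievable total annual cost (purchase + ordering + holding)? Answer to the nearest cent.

Holding cost per unit per year at price C is H = 0.31·C.
Candidates are each tier's EOQ (if it falls in that tier) and each price-break quantity.
EOQ at £37.90 = 861.9 (feasible in tier 1): TC = 12,470×£37.90 + (12,470/861.9)×350 + (861.9/2)×0.31×£37.90 = £482,740.04.
EOQ at £35.95 = 885.0 < 1400, so use break Q=1400: TC = 12,470×£35.95 + (12,470/1400.0)×350 + (1400.0/2)×0.31×£35.95 = £459,215.15.
Lowest total cost among the candidates is at Q = 1400.0.

TC* ≈ £459,215.15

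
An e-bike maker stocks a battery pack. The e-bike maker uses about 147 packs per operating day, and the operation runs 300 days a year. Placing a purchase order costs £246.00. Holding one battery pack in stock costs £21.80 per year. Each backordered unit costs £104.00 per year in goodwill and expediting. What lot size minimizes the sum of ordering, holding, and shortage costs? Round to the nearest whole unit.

Q* ≈ 1,097 packs

Annual demand D = 147 × 300 = 44,100.
With planned backorders, Q* = √(2DS/H) · √((H+B)/B).
√(2DS/H) = √(2 × 44,100 × 246 / 21.8) = 997.639.
√((H+B)/B) = √((21.8+104)/104) = 1.0998.
Q* ≈ 1097.229.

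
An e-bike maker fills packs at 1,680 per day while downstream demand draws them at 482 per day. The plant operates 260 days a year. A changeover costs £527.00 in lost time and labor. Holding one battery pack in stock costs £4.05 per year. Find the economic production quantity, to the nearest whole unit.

Q* ≈ 6,763 packs

Annual demand D = 482 × 260 = 125,320.
Production build-up factor (1 − d/p) = 1 − 482/1,680 = 0.7131.
Q* = √(2DS / (H(1 − d/p))) = √(2 × 125,320 × 527 / (4.05 × 0.7131)).
= √(132,087,280 / 2.888) ≈ 6762.842.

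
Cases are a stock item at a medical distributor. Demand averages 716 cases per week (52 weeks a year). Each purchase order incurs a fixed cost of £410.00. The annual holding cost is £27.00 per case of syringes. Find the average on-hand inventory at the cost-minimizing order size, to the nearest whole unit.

Annual demand D = 716 × 52 = 37,232.
Q* = √(2DS/H) = √(2 × 37,232 × 410 / 27) ≈ 1063.37.
Average inventory = Q*/2 ≈ 1063.37 / 2 = 531.684.

Average inventory ≈ 532 cases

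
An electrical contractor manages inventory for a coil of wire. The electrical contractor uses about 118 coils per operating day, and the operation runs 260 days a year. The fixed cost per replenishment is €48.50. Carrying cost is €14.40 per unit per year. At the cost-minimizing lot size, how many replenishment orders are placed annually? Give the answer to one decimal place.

N ≈ 67.5 orders per year

Annual demand D = 118 × 260 = 30,680.
Q* = √(2DS/H) = √(2 × 30,680 × 48.5 / 14.4) ≈ 454.60.
Orders per year = D / Q* = 30,680 / 454.60 ≈ 67.487.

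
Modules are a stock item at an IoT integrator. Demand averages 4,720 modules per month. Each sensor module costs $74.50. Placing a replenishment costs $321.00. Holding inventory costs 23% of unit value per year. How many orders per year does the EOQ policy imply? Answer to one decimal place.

N ≈ 38.9 orders per year

Annual demand D = 4,720 × 12 = 56,640.
Holding cost H = 0.23 × $74.50 = $17.1350 per unit per year.
EOQ = √(2DS/H) = √(2 × 56,640 × 321 / 17.135) ≈ 1456.76.
Orders per year = D / Q* = 56,640 / 1456.76 ≈ 38.881.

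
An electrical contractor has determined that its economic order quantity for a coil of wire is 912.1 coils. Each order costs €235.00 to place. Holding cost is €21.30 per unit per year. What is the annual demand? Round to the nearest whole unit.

The basic EOQ model gives Q* = √(2DS/H); rearrange for the unknown.
From Q* = √(2DS/H): D = Q*²H / (2S) = 912.1² × 21.3 / (2 × 235) = 37702.197.

D ≈ 37,702 coils per year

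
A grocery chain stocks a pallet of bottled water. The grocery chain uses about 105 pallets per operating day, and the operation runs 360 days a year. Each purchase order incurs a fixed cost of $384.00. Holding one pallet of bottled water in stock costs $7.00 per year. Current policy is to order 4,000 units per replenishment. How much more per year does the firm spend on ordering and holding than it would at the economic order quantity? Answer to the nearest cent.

Extra cost ≈ $3,373.53 per year

Annual demand D = 105 × 360 = 37,800.
EOQ = √(2DS/H) = √(2 × 37,800 × 384 / 7) ≈ 2036.47.
Cost at Q* = (D/Q*)S + (Q*/2)H = √(2DSH) ≈ $14,255.27.
Cost at Q = 4,000: (37,800/4,000)×384 + (4,000/2)×7 = $3,628.80 + $14,000.00 = $17,628.80.
Excess = $17,628.80 − $14,255.27 = $3,373.53.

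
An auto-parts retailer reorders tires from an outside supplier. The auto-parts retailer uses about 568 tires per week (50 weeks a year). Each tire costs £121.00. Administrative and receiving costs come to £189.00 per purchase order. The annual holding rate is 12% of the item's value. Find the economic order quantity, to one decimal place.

Q* ≈ 859.8 tires

Annual demand D = 568 × 50 = 28,400.
Holding cost H = 0.12 × £121.00 = £14.5200 per unit per year.
EOQ = √(2DS / H) = √(2 × 28,400 × 189 / 14.52).
= √(10,735,200 / 14.52) = √739,338.843 ≈ 859.848.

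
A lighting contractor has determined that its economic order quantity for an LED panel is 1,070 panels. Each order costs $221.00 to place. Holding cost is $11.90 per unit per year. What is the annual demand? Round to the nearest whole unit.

Invert the EOQ relation Q*² = 2DS/H.
From Q* = √(2DS/H): D = Q*²H / (2S) = 1,070² × 11.9 / (2 × 221) = 30824.231.

D ≈ 30,824 panels per year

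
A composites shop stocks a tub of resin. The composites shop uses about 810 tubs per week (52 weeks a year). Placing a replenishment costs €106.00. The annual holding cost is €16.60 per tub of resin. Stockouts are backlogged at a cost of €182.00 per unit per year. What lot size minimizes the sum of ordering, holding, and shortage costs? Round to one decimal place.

Annual demand D = 810 × 52 = 42,120.
With planned backorders, Q* = √(2DS/H) · √((H+B)/B).
√(2DS/H) = √(2 × 42,120 × 106 / 16.6) = 733.429.
√((H+B)/B) = √((16.6+182)/182) = 1.0446.
Q* ≈ 766.147.

Q* ≈ 766.1 tubs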